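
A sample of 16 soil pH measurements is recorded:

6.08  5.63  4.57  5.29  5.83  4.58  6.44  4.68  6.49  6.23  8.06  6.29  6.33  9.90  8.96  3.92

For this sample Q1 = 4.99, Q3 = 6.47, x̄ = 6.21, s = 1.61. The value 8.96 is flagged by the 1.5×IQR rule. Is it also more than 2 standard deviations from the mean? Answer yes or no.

no

z = (8.96 − 6.21) / 1.61 = 1.71.
|z| = 1.71 ≤ 2.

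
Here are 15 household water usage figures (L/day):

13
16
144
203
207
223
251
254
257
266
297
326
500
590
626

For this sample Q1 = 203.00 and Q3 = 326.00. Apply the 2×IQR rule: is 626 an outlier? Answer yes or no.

yes

IQR = Q3 − Q1 = 326.00 − 203.00 = 123.00.
Lower fence = Q1 − 2·IQR = 203.00 − 246.00 = -43.00.
Upper fence = Q3 + 2·IQR = 326.00 + 246.00 = 572.00.
626 lies above the upper fence.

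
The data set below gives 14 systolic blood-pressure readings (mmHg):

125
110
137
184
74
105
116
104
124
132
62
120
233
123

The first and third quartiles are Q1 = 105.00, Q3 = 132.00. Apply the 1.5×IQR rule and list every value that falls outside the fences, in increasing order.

62, 184, 233

IQR = Q3 − Q1 = 132.00 − 105.00 = 27.00.
Lower fence = Q1 − 1.5·IQR = 105.00 − 40.50 = 64.50.
Upper fence = Q3 + 1.5·IQR = 132.00 + 40.50 = 172.50.
62 < 64.50 → outlier.
184 > 172.50 → outlier.
233 > 172.50 → outlier.
All remaining values lie within [64.50, 172.50].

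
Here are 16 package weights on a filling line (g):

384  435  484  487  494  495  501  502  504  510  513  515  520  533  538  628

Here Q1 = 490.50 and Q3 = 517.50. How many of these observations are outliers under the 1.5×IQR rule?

3

IQR = 27.00; fences at 490.50 − 40.50 = 450.00 and 517.50 + 40.50 = 558.00.
Outside the cutoffs: 384, 435, 628.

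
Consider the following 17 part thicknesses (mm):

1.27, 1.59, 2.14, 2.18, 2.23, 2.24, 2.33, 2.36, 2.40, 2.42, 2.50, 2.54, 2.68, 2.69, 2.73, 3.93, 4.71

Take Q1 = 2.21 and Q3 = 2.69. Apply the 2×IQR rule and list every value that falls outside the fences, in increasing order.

IQR = Q3 − Q1 = 2.69 − 2.21 = 0.48.
Lower fence = Q1 − 2·IQR = 2.21 − 0.96 = 1.25.
Upper fence = Q3 + 2·IQR = 2.69 + 0.96 = 3.65.
3.93 > 3.65 → outlier.
4.71 > 3.65 → outlier.
All remaining values lie within [1.25, 3.65].

3.93, 4.71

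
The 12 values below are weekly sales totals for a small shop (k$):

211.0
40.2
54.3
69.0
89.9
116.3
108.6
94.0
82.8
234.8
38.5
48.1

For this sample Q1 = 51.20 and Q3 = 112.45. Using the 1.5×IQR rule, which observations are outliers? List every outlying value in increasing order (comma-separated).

211.0, 234.8

IQR = Q3 − Q1 = 112.45 − 51.20 = 61.25.
Lower fence = Q1 − 1.5·IQR = 51.20 − 91.875 = -40.675.
Upper fence = Q3 + 1.5·IQR = 112.45 + 91.875 = 204.325.
211.0 > 204.325 → outlier.
234.8 > 204.325 → outlier.
All remaining values lie within [-40.675, 204.325].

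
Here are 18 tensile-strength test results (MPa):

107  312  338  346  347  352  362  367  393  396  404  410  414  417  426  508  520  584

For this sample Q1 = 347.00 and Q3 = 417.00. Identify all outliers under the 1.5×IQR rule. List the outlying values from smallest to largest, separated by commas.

107, 584

IQR = Q3 − Q1 = 417.00 − 347.00 = 70.00.
Lower fence = Q1 − 1.5·IQR = 347.00 − 105.00 = 242.00.
Upper fence = Q3 + 1.5·IQR = 417.00 + 105.00 = 522.00.
107 < 242.00 → outlier.
584 > 522.00 → outlier.
All remaining values lie within [242.00, 522.00].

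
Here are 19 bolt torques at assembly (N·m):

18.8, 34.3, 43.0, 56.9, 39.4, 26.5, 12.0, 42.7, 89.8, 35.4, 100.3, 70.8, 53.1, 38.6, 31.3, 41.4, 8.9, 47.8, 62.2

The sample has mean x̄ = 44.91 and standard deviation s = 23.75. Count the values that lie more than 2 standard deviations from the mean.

1

Cutoffs: x̄ ± 2s = [-2.59, 92.41].
Outside the cutoffs: 100.3.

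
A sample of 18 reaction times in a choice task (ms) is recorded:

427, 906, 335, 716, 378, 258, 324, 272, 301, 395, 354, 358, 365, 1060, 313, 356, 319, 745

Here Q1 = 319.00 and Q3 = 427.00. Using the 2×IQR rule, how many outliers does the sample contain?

IQR = 108.00; fences at 319.00 − 216.00 = 103.00 and 427.00 + 216.00 = 643.00.
Outside the cutoffs: 716, 745, 906, 1060.

4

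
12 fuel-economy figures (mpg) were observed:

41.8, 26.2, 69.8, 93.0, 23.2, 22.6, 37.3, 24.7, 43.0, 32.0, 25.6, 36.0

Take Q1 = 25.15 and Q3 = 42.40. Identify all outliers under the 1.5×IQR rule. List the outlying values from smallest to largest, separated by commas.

69.8, 93.0

IQR = Q3 − Q1 = 42.40 − 25.15 = 17.25.
Lower fence = Q1 − 1.5·IQR = 25.15 − 25.875 = -0.725.
Upper fence = Q3 + 1.5·IQR = 42.40 + 25.875 = 68.275.
69.8 > 68.275 → outlier.
93.0 > 68.275 → outlier.
All remaining values lie within [-0.725, 68.275].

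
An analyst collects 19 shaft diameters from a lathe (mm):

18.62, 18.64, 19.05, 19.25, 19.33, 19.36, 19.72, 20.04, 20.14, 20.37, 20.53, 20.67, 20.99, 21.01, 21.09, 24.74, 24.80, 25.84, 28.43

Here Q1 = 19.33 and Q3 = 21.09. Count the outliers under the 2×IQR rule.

IQR = 1.76; fences at 19.33 − 3.52 = 15.81 and 21.09 + 3.52 = 24.61.
Outside the cutoffs: 24.74, 24.80, 25.84, 28.43.

4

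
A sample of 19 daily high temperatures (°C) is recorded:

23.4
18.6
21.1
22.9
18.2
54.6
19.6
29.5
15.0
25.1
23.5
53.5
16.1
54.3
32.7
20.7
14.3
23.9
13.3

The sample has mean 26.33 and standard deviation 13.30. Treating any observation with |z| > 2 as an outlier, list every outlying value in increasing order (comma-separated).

Cutoffs at x̄ ± 2s: 26.33 ± 2·13.30 = [-0.27, 52.93].
53.5: z = 2.04, |z| > 2 → outlier.
54.3: z = 2.10, |z| > 2 → outlier.
54.6: z = 2.13, |z| > 2 → outlier.
Every other value lies within [-0.27, 52.93].

53.5, 54.3, 54.6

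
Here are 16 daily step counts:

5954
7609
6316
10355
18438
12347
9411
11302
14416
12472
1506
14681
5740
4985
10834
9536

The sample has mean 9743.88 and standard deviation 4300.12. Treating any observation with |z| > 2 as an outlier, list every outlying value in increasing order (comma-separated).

Cutoffs at x̄ ± 2s: 9743.88 ± 2·4300.12 = [1143.64, 18344.12].
18438: z = 2.02, |z| > 2 → outlier.
Every other value lies within [1143.64, 18344.12].

18438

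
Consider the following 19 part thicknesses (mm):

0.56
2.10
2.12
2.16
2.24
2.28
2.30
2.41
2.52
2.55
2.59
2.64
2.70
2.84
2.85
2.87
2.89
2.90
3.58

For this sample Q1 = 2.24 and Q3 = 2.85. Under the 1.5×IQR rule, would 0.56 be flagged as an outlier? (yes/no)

IQR = Q3 − Q1 = 2.85 − 2.24 = 0.61.
Lower fence = Q1 − 1.5·IQR = 2.24 − 0.915 = 1.325.
Upper fence = Q3 + 1.5·IQR = 2.85 + 0.915 = 3.765.
0.56 lies below the lower fence.

yes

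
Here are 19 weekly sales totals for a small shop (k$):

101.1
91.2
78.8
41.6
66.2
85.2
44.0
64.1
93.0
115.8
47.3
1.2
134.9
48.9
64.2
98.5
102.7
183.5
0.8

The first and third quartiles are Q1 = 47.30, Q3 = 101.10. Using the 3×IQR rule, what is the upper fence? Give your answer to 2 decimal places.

IQR = Q3 − Q1 = 101.10 − 47.30 = 53.80.
Lower fence = Q1 − 3·IQR = 47.30 − 161.40 = -114.10.
Upper fence = Q3 + 3·IQR = 101.10 + 161.40 = 262.50.

262.50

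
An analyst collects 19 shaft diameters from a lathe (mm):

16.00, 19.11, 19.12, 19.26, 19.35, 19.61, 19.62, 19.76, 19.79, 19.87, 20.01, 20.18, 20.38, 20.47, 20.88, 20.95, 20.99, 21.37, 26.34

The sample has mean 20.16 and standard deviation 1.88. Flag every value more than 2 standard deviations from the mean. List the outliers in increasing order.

Cutoffs at x̄ ± 2s: 20.16 ± 2·1.88 = [16.40, 23.92].
16.00: z = -2.21, |z| > 2 → outlier.
26.34: z = 3.29, |z| > 2 → outlier.
Every other value lies within [16.40, 23.92].

16.00, 26.34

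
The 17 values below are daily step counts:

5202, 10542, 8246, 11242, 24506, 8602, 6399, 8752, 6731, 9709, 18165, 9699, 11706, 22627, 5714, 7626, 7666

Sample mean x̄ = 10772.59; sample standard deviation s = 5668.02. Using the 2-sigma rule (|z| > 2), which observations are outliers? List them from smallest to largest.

Cutoffs at x̄ ± 2s: 10772.59 ± 2·5668.02 = [-563.45, 22108.63].
22627: z = 2.09, |z| > 2 → outlier.
24506: z = 2.42, |z| > 2 → outlier.
Every other value lies within [-563.45, 22108.63].

22627, 24506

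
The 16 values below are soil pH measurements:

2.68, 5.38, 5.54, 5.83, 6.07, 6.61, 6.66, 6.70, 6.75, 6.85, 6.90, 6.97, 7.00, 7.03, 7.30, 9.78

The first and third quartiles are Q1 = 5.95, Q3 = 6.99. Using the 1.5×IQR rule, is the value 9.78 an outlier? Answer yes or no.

yes

IQR = Q3 − Q1 = 6.99 − 5.95 = 1.04.
Lower fence = Q1 − 1.5·IQR = 5.95 − 1.56 = 4.39.
Upper fence = Q3 + 1.5·IQR = 6.99 + 1.56 = 8.55.
9.78 lies above the upper fence.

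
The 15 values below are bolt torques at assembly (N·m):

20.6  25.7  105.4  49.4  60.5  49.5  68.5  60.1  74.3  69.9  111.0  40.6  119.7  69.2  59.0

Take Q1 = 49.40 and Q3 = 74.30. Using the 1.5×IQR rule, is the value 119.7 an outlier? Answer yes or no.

yes

IQR = Q3 − Q1 = 74.30 − 49.40 = 24.90.
Lower fence = Q1 − 1.5·IQR = 49.40 − 37.35 = 12.05.
Upper fence = Q3 + 1.5·IQR = 74.30 + 37.35 = 111.65.
119.7 lies above the upper fence.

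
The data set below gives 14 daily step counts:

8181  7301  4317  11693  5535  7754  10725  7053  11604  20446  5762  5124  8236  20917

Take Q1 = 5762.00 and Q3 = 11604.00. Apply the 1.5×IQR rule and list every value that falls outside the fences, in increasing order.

IQR = Q3 − Q1 = 11604.00 − 5762.00 = 5842.00.
Lower fence = Q1 − 1.5·IQR = 5762.00 − 8763.00 = -3001.00.
Upper fence = Q3 + 1.5·IQR = 11604.00 + 8763.00 = 20367.00.
20446 > 20367.00 → outlier.
20917 > 20367.00 → outlier.
All remaining values lie within [-3001.00, 20367.00].

20446, 20917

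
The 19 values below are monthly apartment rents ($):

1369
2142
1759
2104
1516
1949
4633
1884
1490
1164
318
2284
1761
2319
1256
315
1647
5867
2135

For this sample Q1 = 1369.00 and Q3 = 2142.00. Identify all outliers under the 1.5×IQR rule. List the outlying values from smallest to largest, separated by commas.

4633, 5867

IQR = Q3 − Q1 = 2142.00 − 1369.00 = 773.00.
Lower fence = Q1 − 1.5·IQR = 1369.00 − 1159.50 = 209.50.
Upper fence = Q3 + 1.5·IQR = 2142.00 + 1159.50 = 3301.50.
4633 > 3301.50 → outlier.
5867 > 3301.50 → outlier.
All remaining values lie within [209.50, 3301.50].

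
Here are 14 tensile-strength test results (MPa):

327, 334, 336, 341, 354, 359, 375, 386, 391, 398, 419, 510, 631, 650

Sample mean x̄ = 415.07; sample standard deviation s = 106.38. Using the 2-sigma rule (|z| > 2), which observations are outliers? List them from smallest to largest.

Cutoffs at x̄ ± 2s: 415.07 ± 2·106.38 = [202.31, 627.83].
631: z = 2.03, |z| > 2 → outlier.
650: z = 2.21, |z| > 2 → outlier.
Every other value lies within [202.31, 627.83].

631, 650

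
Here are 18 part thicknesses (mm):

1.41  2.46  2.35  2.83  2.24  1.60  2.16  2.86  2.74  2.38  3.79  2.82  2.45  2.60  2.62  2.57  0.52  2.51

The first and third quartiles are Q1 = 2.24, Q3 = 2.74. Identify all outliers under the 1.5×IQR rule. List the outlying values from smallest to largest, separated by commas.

0.52, 1.41, 3.79

IQR = Q3 − Q1 = 2.74 − 2.24 = 0.50.
Lower fence = Q1 − 1.5·IQR = 2.24 − 0.75 = 1.49.
Upper fence = Q3 + 1.5·IQR = 2.74 + 0.75 = 3.49.
0.52 < 1.49 → outlier.
1.41 < 1.49 → outlier.
3.79 > 3.49 → outlier.
All remaining values lie within [1.49, 3.49].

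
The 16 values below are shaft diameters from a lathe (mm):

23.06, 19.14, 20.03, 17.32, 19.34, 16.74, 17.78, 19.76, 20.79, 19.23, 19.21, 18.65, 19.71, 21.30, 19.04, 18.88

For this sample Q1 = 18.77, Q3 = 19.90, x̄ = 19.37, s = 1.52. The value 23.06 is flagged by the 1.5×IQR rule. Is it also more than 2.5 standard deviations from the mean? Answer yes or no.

z = (23.06 − 19.37) / 1.52 = 2.43.
|z| = 2.43 ≤ 2.5.

no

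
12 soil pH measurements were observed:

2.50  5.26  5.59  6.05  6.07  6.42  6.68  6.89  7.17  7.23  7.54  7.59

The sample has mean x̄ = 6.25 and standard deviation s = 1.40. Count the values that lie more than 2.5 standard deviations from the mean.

Cutoffs: x̄ ± 2.5s = [2.75, 9.75].
Outside the cutoffs: 2.50.

1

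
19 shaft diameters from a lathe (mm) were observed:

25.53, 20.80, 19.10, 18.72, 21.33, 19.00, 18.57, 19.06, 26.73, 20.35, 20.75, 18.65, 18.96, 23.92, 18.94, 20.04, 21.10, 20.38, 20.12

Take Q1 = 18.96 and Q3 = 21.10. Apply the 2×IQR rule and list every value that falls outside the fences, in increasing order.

IQR = Q3 − Q1 = 21.10 − 18.96 = 2.14.
Lower fence = Q1 − 2·IQR = 18.96 − 4.28 = 14.68.
Upper fence = Q3 + 2·IQR = 21.10 + 4.28 = 25.38.
25.53 > 25.38 → outlier.
26.73 > 25.38 → outlier.
All remaining values lie within [14.68, 25.38].

25.53, 26.73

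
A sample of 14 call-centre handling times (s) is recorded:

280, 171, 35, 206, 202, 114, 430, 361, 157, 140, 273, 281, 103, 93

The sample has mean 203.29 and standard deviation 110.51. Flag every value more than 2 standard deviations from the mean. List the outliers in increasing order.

Cutoffs at x̄ ± 2s: 203.29 ± 2·110.51 = [-17.73, 424.31].
430: z = 2.05, |z| > 2 → outlier.
Every other value lies within [-17.73, 424.31].

430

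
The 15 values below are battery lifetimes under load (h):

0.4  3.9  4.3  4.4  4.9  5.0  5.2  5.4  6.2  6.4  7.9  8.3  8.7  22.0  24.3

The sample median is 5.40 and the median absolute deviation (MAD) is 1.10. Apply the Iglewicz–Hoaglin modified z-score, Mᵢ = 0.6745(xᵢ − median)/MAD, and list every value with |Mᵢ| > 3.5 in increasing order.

|Mᵢ| > 3.5 ⇔ |xᵢ − 5.40| > 3.5·1.10/0.6745 = 5.71.
So outliers lie outside [-0.31, 11.11].
22.0: M = 10.18 → outlier.
24.3: M = 11.59 → outlier.

22.0, 24.3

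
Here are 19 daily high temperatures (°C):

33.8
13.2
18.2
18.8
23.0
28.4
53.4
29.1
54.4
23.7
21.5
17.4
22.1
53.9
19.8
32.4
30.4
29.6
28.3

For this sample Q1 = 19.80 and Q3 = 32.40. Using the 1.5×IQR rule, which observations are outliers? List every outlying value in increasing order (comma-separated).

IQR = Q3 − Q1 = 32.40 − 19.80 = 12.60.
Lower fence = Q1 − 1.5·IQR = 19.80 − 18.90 = 0.90.
Upper fence = Q3 + 1.5·IQR = 32.40 + 18.90 = 51.30.
53.4 > 51.30 → outlier.
53.9 > 51.30 → outlier.
54.4 > 51.30 → outlier.
All remaining values lie within [0.90, 51.30].

53.4, 53.9, 54.4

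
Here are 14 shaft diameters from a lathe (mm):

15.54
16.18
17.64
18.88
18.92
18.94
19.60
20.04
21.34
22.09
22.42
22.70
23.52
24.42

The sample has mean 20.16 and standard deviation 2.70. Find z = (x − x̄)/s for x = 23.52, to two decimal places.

z = (23.52 − 20.16) / 2.70 = 1.24.

1.24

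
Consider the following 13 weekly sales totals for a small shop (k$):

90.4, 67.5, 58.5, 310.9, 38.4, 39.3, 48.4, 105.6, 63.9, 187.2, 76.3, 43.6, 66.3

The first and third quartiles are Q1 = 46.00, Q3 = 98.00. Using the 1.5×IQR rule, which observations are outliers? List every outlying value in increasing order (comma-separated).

187.2, 310.9

IQR = Q3 − Q1 = 98.00 − 46.00 = 52.00.
Lower fence = Q1 − 1.5·IQR = 46.00 − 78.00 = -32.00.
Upper fence = Q3 + 1.5·IQR = 98.00 + 78.00 = 176.00.
187.2 > 176.00 → outlier.
310.9 > 176.00 → outlier.
All remaining values lie within [-32.00, 176.00].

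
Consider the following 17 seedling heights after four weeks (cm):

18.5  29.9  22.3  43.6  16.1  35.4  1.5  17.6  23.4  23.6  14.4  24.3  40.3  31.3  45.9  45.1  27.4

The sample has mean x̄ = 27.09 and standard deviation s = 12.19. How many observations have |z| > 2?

Cutoffs: x̄ ± 2s = [2.71, 51.47].
Outside the cutoffs: 1.5.

1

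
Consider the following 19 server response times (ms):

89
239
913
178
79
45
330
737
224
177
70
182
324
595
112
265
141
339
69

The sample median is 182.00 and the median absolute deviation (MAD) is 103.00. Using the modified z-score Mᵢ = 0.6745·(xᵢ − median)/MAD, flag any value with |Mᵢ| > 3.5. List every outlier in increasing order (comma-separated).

|Mᵢ| > 3.5 ⇔ |xᵢ − 182.00| > 3.5·103.00/0.6745 = 534.47.
So outliers lie outside [-352.47, 716.47].
737: M = 3.63 → outlier.
913: M = 4.79 → outlier.

737, 913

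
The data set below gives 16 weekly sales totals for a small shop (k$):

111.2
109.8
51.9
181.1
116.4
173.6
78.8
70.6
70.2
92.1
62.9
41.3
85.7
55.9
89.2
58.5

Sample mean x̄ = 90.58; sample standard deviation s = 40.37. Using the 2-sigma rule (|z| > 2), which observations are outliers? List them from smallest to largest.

Cutoffs at x̄ ± 2s: 90.58 ± 2·40.37 = [9.84, 171.32].
173.6: z = 2.06, |z| > 2 → outlier.
181.1: z = 2.24, |z| > 2 → outlier.
Every other value lies within [9.84, 171.32].

173.6, 181.1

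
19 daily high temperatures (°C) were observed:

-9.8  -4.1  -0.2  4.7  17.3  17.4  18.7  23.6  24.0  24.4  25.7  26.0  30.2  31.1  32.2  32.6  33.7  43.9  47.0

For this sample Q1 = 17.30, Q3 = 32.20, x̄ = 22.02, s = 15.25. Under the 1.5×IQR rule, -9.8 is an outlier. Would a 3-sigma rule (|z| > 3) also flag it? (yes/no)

z = (-9.8 − 22.02) / 15.25 = -2.09.
|z| = 2.09 ≤ 3.

no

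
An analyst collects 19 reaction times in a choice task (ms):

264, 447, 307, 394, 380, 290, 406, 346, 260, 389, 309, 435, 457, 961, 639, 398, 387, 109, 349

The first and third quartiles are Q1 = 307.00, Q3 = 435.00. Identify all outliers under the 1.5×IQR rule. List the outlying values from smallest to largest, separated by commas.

109, 639, 961

IQR = Q3 − Q1 = 435.00 − 307.00 = 128.00.
Lower fence = Q1 − 1.5·IQR = 307.00 − 192.00 = 115.00.
Upper fence = Q3 + 1.5·IQR = 435.00 + 192.00 = 627.00.
109 < 115.00 → outlier.
639 > 627.00 → outlier.
961 > 627.00 → outlier.
All remaining values lie within [115.00, 627.00].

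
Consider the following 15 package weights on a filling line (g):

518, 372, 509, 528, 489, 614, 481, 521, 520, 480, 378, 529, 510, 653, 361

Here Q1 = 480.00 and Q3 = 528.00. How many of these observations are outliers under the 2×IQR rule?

IQR = 48.00; fences at 480.00 − 96.00 = 384.00 and 528.00 + 96.00 = 624.00.
Outside the cutoffs: 361, 372, 378, 653.

4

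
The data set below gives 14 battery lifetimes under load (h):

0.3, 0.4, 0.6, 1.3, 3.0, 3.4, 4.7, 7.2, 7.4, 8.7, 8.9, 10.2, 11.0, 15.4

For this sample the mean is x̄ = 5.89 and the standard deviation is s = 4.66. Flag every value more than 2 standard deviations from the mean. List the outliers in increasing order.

15.4

Cutoffs at x̄ ± 2s: 5.89 ± 2·4.66 = [-3.43, 15.21].
15.4: z = 2.04, |z| > 2 → outlier.
Every other value lies within [-3.43, 15.21].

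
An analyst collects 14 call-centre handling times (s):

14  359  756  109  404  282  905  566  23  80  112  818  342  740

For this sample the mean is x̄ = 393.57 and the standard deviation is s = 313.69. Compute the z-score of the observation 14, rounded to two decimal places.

-1.21

z = (14 − 393.57) / 313.69 = -1.21.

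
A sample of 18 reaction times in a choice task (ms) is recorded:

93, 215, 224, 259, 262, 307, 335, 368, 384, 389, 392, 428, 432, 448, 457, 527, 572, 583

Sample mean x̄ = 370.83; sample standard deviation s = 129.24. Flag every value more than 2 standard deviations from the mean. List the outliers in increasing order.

Cutoffs at x̄ ± 2s: 370.83 ± 2·129.24 = [112.35, 629.31].
93: z = -2.15, |z| > 2 → outlier.
Every other value lies within [112.35, 629.31].

93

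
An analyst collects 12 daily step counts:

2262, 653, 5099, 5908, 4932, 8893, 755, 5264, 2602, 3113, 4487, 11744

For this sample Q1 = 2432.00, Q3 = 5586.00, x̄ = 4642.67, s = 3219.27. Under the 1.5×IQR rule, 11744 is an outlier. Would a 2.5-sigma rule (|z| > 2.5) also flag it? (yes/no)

no

z = (11744 − 4642.67) / 3219.27 = 2.21.
|z| = 2.21 ≤ 2.5.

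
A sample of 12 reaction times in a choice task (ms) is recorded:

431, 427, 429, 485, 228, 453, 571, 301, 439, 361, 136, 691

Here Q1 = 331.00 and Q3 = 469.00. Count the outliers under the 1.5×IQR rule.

IQR = 138.00; fences at 331.00 − 207.00 = 124.00 and 469.00 + 207.00 = 676.00.
Outside the cutoffs: 691.

1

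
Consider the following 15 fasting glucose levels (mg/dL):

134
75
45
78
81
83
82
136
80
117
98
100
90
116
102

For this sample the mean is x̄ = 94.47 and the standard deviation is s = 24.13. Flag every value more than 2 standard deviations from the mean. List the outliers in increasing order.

45

Cutoffs at x̄ ± 2s: 94.47 ± 2·24.13 = [46.21, 142.73].
45: z = -2.05, |z| > 2 → outlier.
Every other value lies within [46.21, 142.73].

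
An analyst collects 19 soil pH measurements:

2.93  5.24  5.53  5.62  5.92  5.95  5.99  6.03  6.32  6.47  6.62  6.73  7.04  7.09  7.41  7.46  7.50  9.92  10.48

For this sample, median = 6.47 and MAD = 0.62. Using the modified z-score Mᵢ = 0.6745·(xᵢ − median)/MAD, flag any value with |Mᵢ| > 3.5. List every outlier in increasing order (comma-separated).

2.93, 9.92, 10.48

|Mᵢ| > 3.5 ⇔ |xᵢ − 6.47| > 3.5·0.62/0.6745 = 3.22.
So outliers lie outside [3.25, 9.69].
2.93: M = -3.85 → outlier.
9.92: M = 3.75 → outlier.
10.48: M = 4.36 → outlier.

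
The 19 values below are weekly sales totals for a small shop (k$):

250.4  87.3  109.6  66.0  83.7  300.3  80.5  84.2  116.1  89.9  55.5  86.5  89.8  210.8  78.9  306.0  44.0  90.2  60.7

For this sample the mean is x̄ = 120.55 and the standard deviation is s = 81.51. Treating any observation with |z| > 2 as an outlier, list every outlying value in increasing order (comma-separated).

Cutoffs at x̄ ± 2s: 120.55 ± 2·81.51 = [-42.47, 283.57].
300.3: z = 2.21, |z| > 2 → outlier.
306.0: z = 2.28, |z| > 2 → outlier.
Every other value lies within [-42.47, 283.57].

300.3, 306.0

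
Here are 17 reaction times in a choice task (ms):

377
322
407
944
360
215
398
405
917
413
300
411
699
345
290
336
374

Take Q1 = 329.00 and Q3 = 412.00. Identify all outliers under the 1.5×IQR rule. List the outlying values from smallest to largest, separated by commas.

IQR = Q3 − Q1 = 412.00 − 329.00 = 83.00.
Lower fence = Q1 − 1.5·IQR = 329.00 − 124.50 = 204.50.
Upper fence = Q3 + 1.5·IQR = 412.00 + 124.50 = 536.50.
699 > 536.50 → outlier.
917 > 536.50 → outlier.
944 > 536.50 → outlier.
All remaining values lie within [204.50, 536.50].

699, 917, 944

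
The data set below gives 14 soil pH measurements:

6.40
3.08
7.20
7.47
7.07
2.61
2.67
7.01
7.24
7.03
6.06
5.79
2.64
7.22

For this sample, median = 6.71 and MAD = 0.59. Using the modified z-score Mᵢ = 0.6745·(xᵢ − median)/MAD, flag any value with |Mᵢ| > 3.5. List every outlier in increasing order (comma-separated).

2.61, 2.64, 2.67, 3.08

|Mᵢ| > 3.5 ⇔ |xᵢ − 6.71| > 3.5·0.59/0.6745 = 3.06.
So outliers lie outside [3.65, 9.77].
2.61: M = -4.69 → outlier.
2.64: M = -4.65 → outlier.
2.67: M = -4.62 → outlier.
3.08: M = -4.15 → outlier.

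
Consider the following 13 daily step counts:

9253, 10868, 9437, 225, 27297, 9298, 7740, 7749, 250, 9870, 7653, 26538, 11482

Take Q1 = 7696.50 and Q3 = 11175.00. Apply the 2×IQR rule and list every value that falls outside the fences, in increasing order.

IQR = Q3 − Q1 = 11175.00 − 7696.50 = 3478.50.
Lower fence = Q1 − 2·IQR = 7696.50 − 6957.00 = 739.50.
Upper fence = Q3 + 2·IQR = 11175.00 + 6957.00 = 18132.00.
225 < 739.50 → outlier.
250 < 739.50 → outlier.
26538 > 18132.00 → outlier.
27297 > 18132.00 → outlier.
All remaining values lie within [739.50, 18132.00].

225, 250, 26538, 27297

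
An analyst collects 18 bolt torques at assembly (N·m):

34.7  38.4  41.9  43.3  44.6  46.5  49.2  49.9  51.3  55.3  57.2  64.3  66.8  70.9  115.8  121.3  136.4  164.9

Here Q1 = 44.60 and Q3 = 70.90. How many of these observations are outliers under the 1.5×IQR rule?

IQR = 26.30; fences at 44.60 − 39.45 = 5.15 and 70.90 + 39.45 = 110.35.
Outside the cutoffs: 115.8, 121.3, 136.4, 164.9.

4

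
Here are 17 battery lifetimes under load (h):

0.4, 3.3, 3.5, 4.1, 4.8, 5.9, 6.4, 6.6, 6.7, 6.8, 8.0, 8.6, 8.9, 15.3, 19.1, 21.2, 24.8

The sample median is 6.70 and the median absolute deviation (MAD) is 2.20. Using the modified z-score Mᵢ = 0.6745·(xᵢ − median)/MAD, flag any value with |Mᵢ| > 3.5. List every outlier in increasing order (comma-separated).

19.1, 21.2, 24.8

|Mᵢ| > 3.5 ⇔ |xᵢ − 6.70| > 3.5·2.20/0.6745 = 11.42.
So outliers lie outside [-4.72, 18.12].
19.1: M = 3.80 → outlier.
21.2: M = 4.45 → outlier.
24.8: M = 5.55 → outlier.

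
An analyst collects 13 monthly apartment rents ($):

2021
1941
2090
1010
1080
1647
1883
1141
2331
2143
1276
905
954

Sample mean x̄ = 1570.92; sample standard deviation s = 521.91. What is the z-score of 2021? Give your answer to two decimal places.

0.86

z = (2021 − 1570.92) / 521.91 = 0.86.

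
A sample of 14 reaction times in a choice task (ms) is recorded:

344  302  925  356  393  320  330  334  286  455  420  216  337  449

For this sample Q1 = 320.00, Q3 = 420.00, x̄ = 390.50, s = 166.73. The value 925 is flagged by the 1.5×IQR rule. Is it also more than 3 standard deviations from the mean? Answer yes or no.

yes

z = (925 − 390.50) / 166.73 = 3.21.
|z| = 3.21 > 3.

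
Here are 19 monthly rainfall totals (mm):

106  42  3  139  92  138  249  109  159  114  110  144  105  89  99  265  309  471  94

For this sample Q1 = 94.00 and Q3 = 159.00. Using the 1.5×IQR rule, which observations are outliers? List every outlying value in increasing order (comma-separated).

IQR = Q3 − Q1 = 159.00 − 94.00 = 65.00.
Lower fence = Q1 − 1.5·IQR = 94.00 − 97.50 = -3.50.
Upper fence = Q3 + 1.5·IQR = 159.00 + 97.50 = 256.50.
265 > 256.50 → outlier.
309 > 256.50 → outlier.
471 > 256.50 → outlier.
All remaining values lie within [-3.50, 256.50].

265, 309, 471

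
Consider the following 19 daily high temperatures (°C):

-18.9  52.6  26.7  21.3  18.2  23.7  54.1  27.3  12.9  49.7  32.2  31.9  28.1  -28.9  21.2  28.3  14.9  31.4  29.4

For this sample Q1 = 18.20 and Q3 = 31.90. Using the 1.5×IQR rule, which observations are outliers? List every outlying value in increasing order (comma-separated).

-28.9, -18.9, 52.6, 54.1

IQR = Q3 − Q1 = 31.90 − 18.20 = 13.70.
Lower fence = Q1 − 1.5·IQR = 18.20 − 20.55 = -2.35.
Upper fence = Q3 + 1.5·IQR = 31.90 + 20.55 = 52.45.
-28.9 < -2.35 → outlier.
-18.9 < -2.35 → outlier.
52.6 > 52.45 → outlier.
54.1 > 52.45 → outlier.
All remaining values lie within [-2.35, 52.45].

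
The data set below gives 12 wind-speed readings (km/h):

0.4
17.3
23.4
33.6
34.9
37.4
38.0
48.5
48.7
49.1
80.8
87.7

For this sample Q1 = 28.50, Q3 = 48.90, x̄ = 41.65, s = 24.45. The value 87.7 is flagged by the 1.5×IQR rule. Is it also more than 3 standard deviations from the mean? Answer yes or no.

z = (87.7 − 41.65) / 24.45 = 1.88.
|z| = 1.88 ≤ 3.

no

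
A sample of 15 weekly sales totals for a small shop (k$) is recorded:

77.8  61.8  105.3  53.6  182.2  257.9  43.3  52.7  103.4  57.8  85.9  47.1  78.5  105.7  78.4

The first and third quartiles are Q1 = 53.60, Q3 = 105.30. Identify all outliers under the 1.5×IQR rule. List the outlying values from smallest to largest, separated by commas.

257.9

IQR = Q3 − Q1 = 105.30 − 53.60 = 51.70.
Lower fence = Q1 − 1.5·IQR = 53.60 − 77.55 = -23.95.
Upper fence = Q3 + 1.5·IQR = 105.30 + 77.55 = 182.85.
257.9 > 182.85 → outlier.
All remaining values lie within [-23.95, 182.85].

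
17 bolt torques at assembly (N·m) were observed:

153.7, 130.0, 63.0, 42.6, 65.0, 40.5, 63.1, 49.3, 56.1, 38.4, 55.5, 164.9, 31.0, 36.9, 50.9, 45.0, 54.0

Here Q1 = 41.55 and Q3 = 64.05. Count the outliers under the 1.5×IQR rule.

3

IQR = 22.50; fences at 41.55 − 33.75 = 7.80 and 64.05 + 33.75 = 97.80.
Outside the cutoffs: 130.0, 153.7, 164.9.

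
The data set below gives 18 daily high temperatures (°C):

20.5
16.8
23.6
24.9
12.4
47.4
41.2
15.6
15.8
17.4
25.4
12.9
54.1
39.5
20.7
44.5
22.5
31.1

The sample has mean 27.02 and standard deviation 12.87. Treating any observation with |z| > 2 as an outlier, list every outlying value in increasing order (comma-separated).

Cutoffs at x̄ ± 2s: 27.02 ± 2·12.87 = [1.28, 52.76].
54.1: z = 2.10, |z| > 2 → outlier.
Every other value lies within [1.28, 52.76].

54.1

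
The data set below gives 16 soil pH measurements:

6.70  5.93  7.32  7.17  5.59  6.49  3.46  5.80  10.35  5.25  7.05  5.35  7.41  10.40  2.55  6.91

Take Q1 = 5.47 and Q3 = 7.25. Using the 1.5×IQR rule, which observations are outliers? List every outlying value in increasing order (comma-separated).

IQR = Q3 − Q1 = 7.25 − 5.47 = 1.78.
Lower fence = Q1 − 1.5·IQR = 5.47 − 2.67 = 2.80.
Upper fence = Q3 + 1.5·IQR = 7.25 + 2.67 = 9.92.
2.55 < 2.80 → outlier.
10.35 > 9.92 → outlier.
10.40 > 9.92 → outlier.
All remaining values lie within [2.80, 9.92].

2.55, 10.35, 10.40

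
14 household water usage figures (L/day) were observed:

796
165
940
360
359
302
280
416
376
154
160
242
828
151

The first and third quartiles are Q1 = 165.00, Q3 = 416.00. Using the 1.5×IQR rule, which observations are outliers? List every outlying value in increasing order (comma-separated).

IQR = Q3 − Q1 = 416.00 − 165.00 = 251.00.
Lower fence = Q1 − 1.5·IQR = 165.00 − 376.50 = -211.50.
Upper fence = Q3 + 1.5·IQR = 416.00 + 376.50 = 792.50.
796 > 792.50 → outlier.
828 > 792.50 → outlier.
940 > 792.50 → outlier.
All remaining values lie within [-211.50, 792.50].

796, 828, 940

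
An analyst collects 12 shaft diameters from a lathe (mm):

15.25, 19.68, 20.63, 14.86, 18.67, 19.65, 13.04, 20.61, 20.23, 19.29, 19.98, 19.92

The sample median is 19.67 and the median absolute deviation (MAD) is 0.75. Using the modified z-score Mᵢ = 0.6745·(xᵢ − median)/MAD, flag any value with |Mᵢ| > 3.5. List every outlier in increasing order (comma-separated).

|Mᵢ| > 3.5 ⇔ |xᵢ − 19.67| > 3.5·0.75/0.6745 = 3.89.
So outliers lie outside [15.78, 23.56].
13.04: M = -5.96 → outlier.
14.86: M = -4.33 → outlier.
15.25: M = -3.98 → outlier.

13.04, 14.86, 15.25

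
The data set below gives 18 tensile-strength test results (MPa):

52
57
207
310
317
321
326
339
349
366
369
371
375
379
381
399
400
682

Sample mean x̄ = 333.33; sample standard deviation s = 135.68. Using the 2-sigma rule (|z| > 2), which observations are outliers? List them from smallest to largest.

Cutoffs at x̄ ± 2s: 333.33 ± 2·135.68 = [61.97, 604.69].
52: z = -2.07, |z| > 2 → outlier.
57: z = -2.04, |z| > 2 → outlier.
682: z = 2.57, |z| > 2 → outlier.
Every other value lies within [61.97, 604.69].

52, 57, 682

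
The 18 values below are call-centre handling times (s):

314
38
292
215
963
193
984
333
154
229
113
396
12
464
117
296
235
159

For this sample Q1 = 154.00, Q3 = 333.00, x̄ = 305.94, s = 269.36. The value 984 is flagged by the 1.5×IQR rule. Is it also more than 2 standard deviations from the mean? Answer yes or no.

z = (984 − 305.94) / 269.36 = 2.52.
|z| = 2.52 > 2.

yes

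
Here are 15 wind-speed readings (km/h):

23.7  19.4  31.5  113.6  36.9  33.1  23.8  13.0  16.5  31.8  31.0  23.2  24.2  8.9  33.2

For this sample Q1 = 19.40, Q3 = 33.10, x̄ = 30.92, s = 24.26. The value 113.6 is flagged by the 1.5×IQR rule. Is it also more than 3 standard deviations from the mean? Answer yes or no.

yes

z = (113.6 − 30.92) / 24.26 = 3.41.
|z| = 3.41 > 3.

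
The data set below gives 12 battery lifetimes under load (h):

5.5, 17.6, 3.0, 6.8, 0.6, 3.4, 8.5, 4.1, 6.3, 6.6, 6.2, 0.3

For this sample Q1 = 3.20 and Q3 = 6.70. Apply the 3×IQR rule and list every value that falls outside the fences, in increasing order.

IQR = Q3 − Q1 = 6.70 − 3.20 = 3.50.
Lower fence = Q1 − 3·IQR = 3.20 − 10.50 = -7.30.
Upper fence = Q3 + 3·IQR = 6.70 + 10.50 = 17.20.
17.6 > 17.20 → outlier.
All remaining values lie within [-7.30, 17.20].

17.6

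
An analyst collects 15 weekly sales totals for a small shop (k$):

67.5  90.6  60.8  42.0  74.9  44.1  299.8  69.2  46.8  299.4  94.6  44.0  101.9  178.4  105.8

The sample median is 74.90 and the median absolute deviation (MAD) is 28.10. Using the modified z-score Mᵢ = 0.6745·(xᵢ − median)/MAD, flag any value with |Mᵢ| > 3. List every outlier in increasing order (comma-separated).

|Mᵢ| > 3 ⇔ |xᵢ − 74.90| > 3·28.10/0.6745 = 124.98.
So outliers lie outside [-50.08, 199.88].
299.4: M = 5.39 → outlier.
299.8: M = 5.40 → outlier.

299.4, 299.8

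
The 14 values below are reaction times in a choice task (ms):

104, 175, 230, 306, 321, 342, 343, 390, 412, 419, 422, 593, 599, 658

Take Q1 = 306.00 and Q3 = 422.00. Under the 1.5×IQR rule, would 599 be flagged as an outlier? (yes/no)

yes

IQR = Q3 − Q1 = 422.00 − 306.00 = 116.00.
Lower fence = Q1 − 1.5·IQR = 306.00 − 174.00 = 132.00.
Upper fence = Q3 + 1.5·IQR = 422.00 + 174.00 = 596.00.
599 lies above the upper fence.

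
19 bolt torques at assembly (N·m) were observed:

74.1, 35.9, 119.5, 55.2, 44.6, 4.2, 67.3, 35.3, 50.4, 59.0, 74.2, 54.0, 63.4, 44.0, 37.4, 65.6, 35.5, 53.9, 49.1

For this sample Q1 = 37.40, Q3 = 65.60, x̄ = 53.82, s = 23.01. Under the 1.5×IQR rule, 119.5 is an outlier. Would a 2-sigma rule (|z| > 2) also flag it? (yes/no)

z = (119.5 − 53.82) / 23.01 = 2.85.
|z| = 2.85 > 2.

yes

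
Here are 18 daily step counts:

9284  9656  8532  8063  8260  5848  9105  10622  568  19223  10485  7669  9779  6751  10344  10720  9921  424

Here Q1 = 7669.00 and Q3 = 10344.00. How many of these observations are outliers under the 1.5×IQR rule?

IQR = 2675.00; fences at 7669.00 − 4012.50 = 3656.50 and 10344.00 + 4012.50 = 14356.50.
Outside the cutoffs: 424, 568, 19223.

3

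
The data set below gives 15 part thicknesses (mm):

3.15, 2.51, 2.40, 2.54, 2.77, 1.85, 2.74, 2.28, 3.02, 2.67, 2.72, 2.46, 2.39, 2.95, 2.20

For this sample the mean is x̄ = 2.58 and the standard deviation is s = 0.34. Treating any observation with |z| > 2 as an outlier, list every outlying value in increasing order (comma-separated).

1.85

Cutoffs at x̄ ± 2s: 2.58 ± 2·0.34 = [1.90, 3.26].
1.85: z = -2.15, |z| > 2 → outlier.
Every other value lies within [1.90, 3.26].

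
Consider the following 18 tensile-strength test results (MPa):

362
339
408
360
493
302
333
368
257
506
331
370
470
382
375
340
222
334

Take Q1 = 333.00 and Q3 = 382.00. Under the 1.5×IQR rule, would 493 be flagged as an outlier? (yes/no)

yes

IQR = Q3 − Q1 = 382.00 − 333.00 = 49.00.
Lower fence = Q1 − 1.5·IQR = 333.00 − 73.50 = 259.50.
Upper fence = Q3 + 1.5·IQR = 382.00 + 73.50 = 455.50.
493 lies above the upper fence.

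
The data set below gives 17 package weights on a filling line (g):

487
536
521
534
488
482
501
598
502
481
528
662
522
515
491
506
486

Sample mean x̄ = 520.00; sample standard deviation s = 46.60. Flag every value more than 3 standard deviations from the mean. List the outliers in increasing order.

662

Cutoffs at x̄ ± 3s: 520.00 ± 3·46.60 = [380.20, 659.80].
662: z = 3.05, |z| > 3 → outlier.
Every other value lies within [380.20, 659.80].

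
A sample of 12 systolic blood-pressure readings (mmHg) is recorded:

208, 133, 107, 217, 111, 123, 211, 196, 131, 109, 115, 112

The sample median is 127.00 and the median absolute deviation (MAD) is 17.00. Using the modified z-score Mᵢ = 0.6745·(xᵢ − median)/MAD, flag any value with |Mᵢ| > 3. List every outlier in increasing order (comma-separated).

208, 211, 217

|Mᵢ| > 3 ⇔ |xᵢ − 127.00| > 3·17.00/0.6745 = 75.61.
So outliers lie outside [51.39, 202.61].
208: M = 3.21 → outlier.
211: M = 3.33 → outlier.
217: M = 3.57 → outlier.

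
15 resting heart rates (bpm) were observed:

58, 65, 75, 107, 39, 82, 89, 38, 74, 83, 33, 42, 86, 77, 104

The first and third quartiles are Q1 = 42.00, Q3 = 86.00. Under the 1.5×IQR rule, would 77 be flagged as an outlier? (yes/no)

IQR = Q3 − Q1 = 86.00 − 42.00 = 44.00.
Lower fence = Q1 − 1.5·IQR = 42.00 − 66.00 = -24.00.
Upper fence = Q3 + 1.5·IQR = 86.00 + 66.00 = 152.00.
77 lies within [-24.00, 152.00].

no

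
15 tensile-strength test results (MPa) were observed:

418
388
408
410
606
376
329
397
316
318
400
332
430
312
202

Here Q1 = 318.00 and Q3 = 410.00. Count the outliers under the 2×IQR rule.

IQR = 92.00; fences at 318.00 − 184.00 = 134.00 and 410.00 + 184.00 = 594.00.
Outside the cutoffs: 606.

1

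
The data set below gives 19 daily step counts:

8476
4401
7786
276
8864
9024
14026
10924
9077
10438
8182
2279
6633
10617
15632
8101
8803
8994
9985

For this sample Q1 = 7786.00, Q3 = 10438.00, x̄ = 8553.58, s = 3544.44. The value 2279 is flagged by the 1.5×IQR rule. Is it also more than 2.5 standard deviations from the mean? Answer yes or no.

no

z = (2279 − 8553.58) / 3544.44 = -1.77.
|z| = 1.77 ≤ 2.5.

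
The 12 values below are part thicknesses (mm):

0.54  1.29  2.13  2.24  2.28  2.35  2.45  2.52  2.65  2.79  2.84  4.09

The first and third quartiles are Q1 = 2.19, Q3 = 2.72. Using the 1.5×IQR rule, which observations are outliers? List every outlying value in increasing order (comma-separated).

0.54, 1.29, 4.09

IQR = Q3 − Q1 = 2.72 − 2.19 = 0.53.
Lower fence = Q1 − 1.5·IQR = 2.19 − 0.795 = 1.395.
Upper fence = Q3 + 1.5·IQR = 2.72 + 0.795 = 3.515.
0.54 < 1.395 → outlier.
1.29 < 1.395 → outlier.
4.09 > 3.515 → outlier.
All remaining values lie within [1.395, 3.515].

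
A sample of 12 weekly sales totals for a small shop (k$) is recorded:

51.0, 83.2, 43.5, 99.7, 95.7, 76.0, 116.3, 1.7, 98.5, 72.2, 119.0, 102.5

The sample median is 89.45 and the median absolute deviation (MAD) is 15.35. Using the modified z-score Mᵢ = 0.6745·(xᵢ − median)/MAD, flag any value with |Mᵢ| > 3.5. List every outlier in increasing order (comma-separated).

1.7

|Mᵢ| > 3.5 ⇔ |xᵢ − 89.45| > 3.5·15.35/0.6745 = 79.65.
So outliers lie outside [9.80, 169.10].
1.7: M = -3.86 → outlier.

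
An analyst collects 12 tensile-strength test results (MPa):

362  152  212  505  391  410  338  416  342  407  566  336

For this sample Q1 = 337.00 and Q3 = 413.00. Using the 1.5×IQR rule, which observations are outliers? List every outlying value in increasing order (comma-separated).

IQR = Q3 − Q1 = 413.00 − 337.00 = 76.00.
Lower fence = Q1 − 1.5·IQR = 337.00 − 114.00 = 223.00.
Upper fence = Q3 + 1.5·IQR = 413.00 + 114.00 = 527.00.
152 < 223.00 → outlier.
212 < 223.00 → outlier.
566 > 527.00 → outlier.
All remaining values lie within [223.00, 527.00].

152, 212, 566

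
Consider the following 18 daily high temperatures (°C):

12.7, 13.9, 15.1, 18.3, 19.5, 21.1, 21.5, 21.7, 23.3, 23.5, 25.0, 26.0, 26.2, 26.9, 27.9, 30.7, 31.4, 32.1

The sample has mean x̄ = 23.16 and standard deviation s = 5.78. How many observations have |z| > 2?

0

Cutoffs: x̄ ± 2s = [11.60, 34.72].
Every value lies within the cutoffs.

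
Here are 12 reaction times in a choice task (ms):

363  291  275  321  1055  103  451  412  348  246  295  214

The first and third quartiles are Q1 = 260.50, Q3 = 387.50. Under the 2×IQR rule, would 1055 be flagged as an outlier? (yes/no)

IQR = Q3 − Q1 = 387.50 − 260.50 = 127.00.
Lower fence = Q1 − 2·IQR = 260.50 − 254.00 = 6.50.
Upper fence = Q3 + 2·IQR = 387.50 + 254.00 = 641.50.
1055 lies above the upper fence.

yes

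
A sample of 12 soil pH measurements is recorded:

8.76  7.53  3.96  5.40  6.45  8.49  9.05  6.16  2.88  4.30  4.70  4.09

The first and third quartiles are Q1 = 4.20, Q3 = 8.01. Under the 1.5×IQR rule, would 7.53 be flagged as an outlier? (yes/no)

no

IQR = Q3 − Q1 = 8.01 − 4.20 = 3.81.
Lower fence = Q1 − 1.5·IQR = 4.20 − 5.715 = -1.515.
Upper fence = Q3 + 1.5·IQR = 8.01 + 5.715 = 13.725.
7.53 lies within [-1.515, 13.725].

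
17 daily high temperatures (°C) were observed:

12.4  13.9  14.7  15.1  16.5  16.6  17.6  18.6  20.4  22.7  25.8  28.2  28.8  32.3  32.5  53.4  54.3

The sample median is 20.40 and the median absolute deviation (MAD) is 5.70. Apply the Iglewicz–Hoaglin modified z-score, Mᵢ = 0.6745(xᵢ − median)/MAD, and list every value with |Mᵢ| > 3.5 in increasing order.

53.4, 54.3

|Mᵢ| > 3.5 ⇔ |xᵢ − 20.40| > 3.5·5.70/0.6745 = 29.58.
So outliers lie outside [-9.18, 49.98].
53.4: M = 3.90 → outlier.
54.3: M = 4.01 → outlier.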